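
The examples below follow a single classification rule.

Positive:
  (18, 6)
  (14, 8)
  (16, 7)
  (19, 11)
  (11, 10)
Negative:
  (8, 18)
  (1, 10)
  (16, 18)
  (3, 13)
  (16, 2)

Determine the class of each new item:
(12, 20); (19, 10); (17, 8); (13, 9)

Rule: first > second AND sum ≥ 21. This holds for each 'Positive' example and fails for each 'Negative' one.

Negative, Positive, Positive, Positive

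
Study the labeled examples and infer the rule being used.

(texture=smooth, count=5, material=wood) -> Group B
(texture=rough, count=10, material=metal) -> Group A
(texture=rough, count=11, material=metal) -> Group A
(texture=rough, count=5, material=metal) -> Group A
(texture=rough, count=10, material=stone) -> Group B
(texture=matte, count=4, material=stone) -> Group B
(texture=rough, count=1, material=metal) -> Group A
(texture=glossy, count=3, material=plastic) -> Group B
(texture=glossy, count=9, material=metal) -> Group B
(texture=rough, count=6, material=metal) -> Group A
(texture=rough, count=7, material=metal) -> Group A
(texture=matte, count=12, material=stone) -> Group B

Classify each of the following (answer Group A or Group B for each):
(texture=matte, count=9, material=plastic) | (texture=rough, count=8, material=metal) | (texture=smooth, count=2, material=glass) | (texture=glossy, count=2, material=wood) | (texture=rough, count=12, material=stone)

Group B, Group A, Group B, Group B, Group B

Rule: texture is rough AND material is metal. This holds for each 'Group A' example and fails for each 'Group B' one.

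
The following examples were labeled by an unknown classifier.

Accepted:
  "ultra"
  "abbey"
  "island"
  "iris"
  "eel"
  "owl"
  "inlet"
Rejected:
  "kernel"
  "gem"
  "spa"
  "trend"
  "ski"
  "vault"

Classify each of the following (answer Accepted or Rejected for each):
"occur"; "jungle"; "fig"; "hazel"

Looking at the examples, the only property every 'Accepted' case has and every 'Rejected' case lacks is: starts with a vowel.
"occur" → starts with 'o' → Accepted.
"jungle" → starts with 'j' → Rejected.
"fig" → starts with 'f' → Rejected.
"hazel" → starts with 'h' → Rejected.

Accepted, Rejected, Rejected, Rejected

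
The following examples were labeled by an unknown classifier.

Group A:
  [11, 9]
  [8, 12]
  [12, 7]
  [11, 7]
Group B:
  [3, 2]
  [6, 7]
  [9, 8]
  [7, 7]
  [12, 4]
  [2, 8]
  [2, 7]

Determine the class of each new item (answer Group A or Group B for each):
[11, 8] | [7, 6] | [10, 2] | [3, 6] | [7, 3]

Rule: sum ≥ 18. This holds for each 'Group A' example and fails for each 'Group B' one.
[11, 8] → 11+8 = 19 → Group A. [7, 6] → 7+6 = 13 → Group B. [10, 2] → 10+2 = 12 → Group B. [3, 6] → 3+6 = 9 → Group B. [7, 3] → 7+3 = 10 → Group B.

Group A, Group B, Group B, Group B, Group B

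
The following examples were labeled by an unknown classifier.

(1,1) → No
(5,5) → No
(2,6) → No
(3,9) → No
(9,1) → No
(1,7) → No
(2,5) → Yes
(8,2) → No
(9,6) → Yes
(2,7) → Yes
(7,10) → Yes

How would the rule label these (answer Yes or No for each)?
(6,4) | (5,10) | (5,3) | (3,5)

The simplest hypothesis consistent with all the labels is: sum is odd.

No, Yes, No, No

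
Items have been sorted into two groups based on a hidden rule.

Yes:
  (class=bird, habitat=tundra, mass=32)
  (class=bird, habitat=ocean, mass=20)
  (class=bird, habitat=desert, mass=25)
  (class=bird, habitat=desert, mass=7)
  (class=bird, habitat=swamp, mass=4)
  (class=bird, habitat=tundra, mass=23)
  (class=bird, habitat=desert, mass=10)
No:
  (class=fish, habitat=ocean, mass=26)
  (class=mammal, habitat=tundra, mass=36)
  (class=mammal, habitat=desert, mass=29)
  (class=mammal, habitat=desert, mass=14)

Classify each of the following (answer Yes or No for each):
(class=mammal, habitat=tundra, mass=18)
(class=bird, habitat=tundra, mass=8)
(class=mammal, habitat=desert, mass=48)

No, Yes, No

The rule appears to be: class is bird.
(class=mammal, habitat=tundra, mass=18) — class is mammal, hence No.
(class=bird, habitat=tundra, mass=8) — class is bird, hence Yes.
(class=mammal, habitat=desert, mass=48) — class is mammal, hence No.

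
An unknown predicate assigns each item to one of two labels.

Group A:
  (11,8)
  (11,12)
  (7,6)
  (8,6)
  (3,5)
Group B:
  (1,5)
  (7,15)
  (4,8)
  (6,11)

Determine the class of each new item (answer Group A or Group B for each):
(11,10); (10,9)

Group A, Group A

The common property of the 'Group A' items is: |first − second| ≤ 3. No 'Group B' item has it.
(11,10): |11−10| = 1 — has this property, so Group A. (10,9): |10−9| = 1 — has this property, so Group A.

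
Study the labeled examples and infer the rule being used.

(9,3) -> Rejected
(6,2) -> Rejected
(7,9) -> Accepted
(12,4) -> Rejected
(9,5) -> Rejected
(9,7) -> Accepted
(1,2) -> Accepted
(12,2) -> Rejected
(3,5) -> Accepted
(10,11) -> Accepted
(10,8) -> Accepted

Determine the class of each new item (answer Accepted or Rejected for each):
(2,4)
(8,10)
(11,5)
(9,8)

'Accepted' ⟺ |first − second| ≤ 2.

Accepted, Accepted, Rejected, Accepted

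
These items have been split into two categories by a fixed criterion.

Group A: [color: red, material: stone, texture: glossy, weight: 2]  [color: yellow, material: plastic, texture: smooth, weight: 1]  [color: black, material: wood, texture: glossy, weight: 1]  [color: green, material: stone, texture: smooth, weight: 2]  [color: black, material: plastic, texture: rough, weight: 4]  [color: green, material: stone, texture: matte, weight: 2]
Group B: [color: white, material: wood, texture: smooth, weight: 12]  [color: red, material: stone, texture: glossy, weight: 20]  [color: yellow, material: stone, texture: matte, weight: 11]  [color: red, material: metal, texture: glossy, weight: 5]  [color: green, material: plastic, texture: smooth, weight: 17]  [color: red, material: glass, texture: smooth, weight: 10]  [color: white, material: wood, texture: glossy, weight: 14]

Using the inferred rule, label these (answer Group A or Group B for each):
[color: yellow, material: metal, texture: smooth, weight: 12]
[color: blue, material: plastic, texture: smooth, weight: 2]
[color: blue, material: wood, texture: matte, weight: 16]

Group B, Group A, Group B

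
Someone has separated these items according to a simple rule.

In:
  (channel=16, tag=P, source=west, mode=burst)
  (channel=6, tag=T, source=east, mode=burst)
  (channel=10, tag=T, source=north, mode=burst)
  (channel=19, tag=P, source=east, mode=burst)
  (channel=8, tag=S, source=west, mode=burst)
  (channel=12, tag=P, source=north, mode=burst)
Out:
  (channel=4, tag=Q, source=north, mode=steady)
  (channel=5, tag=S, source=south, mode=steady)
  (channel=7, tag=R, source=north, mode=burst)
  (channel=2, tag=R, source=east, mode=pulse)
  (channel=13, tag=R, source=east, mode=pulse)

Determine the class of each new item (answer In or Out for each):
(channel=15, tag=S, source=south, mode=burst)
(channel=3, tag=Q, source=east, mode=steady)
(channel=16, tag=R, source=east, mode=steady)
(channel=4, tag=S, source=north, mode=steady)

The distinguishing property — mode is burst AND channel ≠ 7 — holds for all the 'In' cases and none of the 'Out' cases.

In, Out, Out, Out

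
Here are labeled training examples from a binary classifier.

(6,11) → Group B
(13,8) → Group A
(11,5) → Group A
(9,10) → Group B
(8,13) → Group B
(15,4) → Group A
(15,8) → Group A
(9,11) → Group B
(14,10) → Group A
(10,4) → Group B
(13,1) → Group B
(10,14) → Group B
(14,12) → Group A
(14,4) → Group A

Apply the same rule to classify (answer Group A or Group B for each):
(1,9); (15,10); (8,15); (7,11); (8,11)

The simplest hypothesis consistent with all the labels is: first > second AND sum ≥ 16.
(1,9) → 1 < 9, 1+9 = 10 → Group B. (15,10) → 15 > 10, 15+10 = 25 → Group A. (8,15) → 8 < 15, 8+15 = 23 → Group B. (7,11) → 7 < 11, 7+11 = 18 → Group B. (8,11) → 8 < 11, 8+11 = 19 → Group B.

Group B, Group A, Group B, Group B, Group B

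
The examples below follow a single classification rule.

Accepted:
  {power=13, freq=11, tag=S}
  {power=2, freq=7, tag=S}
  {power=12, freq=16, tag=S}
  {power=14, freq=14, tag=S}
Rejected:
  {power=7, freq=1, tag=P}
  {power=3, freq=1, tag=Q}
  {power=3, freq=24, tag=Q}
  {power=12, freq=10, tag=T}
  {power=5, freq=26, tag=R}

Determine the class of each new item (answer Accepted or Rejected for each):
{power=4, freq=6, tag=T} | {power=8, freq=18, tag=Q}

Rejected, Rejected

A rule that fits every label: tag is S — true of each 'Accepted' example, false of each 'Rejected' one.
{power=4, freq=6, tag=T} → tag is T → Rejected.
{power=8, freq=18, tag=Q} → tag is Q → Rejected.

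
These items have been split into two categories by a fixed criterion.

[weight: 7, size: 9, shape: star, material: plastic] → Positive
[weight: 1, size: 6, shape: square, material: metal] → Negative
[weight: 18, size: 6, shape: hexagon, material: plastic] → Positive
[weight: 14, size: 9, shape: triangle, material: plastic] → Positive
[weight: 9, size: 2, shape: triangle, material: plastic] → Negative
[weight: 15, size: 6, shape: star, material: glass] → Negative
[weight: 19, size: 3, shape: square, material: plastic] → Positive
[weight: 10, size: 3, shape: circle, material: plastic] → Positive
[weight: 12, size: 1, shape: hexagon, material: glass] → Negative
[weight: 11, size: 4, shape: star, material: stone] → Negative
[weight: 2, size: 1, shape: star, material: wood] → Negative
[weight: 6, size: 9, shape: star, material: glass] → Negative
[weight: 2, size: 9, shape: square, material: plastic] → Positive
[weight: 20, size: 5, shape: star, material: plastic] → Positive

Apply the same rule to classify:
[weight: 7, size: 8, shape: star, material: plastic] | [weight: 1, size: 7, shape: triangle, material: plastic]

The simplest hypothesis consistent with all the labels is: material is plastic AND size ≥ 3.
[weight: 7, size: 8, shape: star, material: plastic] → material is plastic, size = 8 → Positive. [weight: 1, size: 7, shape: triangle, material: plastic] → material is plastic, size = 7 → Positive.

Positive, Positive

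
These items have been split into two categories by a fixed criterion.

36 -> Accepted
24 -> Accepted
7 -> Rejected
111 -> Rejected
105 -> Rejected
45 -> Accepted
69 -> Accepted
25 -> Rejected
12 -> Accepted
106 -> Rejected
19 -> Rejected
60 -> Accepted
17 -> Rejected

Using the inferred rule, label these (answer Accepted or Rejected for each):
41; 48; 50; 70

Rejected, Accepted, Rejected, Rejected

'Accepted' ⟺ multiple of 3 AND at most 69.
Rejected: 41, since 41 = 3·13 + 2, 41 ≤ 69. Accepted: 48, since 48 = 3·16, 48 ≤ 69. Rejected: 50, since 50 = 3·16 + 2, 50 ≤ 69. Rejected: 70, since 70 = 3·23 + 1, 70 > 69.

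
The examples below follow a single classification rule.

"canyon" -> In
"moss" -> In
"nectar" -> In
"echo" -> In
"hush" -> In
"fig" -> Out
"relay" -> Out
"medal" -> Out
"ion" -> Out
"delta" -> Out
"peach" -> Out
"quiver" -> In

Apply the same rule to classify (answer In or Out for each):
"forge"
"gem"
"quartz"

Out, Out, In

The common property of the 'In' items is: even length. No 'Out' item has it.
Out: "forge", since length 5.
Out: "gem", since length 3.
In: "quartz", since length 6.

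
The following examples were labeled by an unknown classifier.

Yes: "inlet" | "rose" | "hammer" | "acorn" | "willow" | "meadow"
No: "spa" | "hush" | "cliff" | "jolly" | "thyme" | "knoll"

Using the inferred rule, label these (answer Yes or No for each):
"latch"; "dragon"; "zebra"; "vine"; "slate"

No, Yes, Yes, Yes, Yes

The simplest hypothesis consistent with all the labels is: has ≥ 2 vowels.
"latch": 1 vowel, doesn't qualify → No. "dragon": 2 vowels, fits → Yes. "zebra": 2 vowels, fits → Yes. "vine": 2 vowels, fits → Yes. "slate": 2 vowels, fits → Yes.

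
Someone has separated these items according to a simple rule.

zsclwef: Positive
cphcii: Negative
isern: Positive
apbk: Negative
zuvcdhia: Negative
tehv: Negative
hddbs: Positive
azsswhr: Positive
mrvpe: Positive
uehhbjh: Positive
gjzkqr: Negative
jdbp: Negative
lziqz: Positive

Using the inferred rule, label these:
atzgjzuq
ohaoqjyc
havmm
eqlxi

Negative, Negative, Positive, Positive

The rule appears to be: odd length.
atzgjzuq: length 8, fails this test → Negative. ohaoqjyc: length 8, fails this test → Negative. havmm: length 5, passes → Positive. eqlxi: length 5, passes → Positive.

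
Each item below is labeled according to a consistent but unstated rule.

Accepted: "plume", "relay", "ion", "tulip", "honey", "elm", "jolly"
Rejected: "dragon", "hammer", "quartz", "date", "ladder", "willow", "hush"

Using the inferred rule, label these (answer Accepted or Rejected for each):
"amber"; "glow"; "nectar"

Accepted, Rejected, Rejected

All 'Accepted' examples share one property — odd length — and every 'Rejected' example lacks it.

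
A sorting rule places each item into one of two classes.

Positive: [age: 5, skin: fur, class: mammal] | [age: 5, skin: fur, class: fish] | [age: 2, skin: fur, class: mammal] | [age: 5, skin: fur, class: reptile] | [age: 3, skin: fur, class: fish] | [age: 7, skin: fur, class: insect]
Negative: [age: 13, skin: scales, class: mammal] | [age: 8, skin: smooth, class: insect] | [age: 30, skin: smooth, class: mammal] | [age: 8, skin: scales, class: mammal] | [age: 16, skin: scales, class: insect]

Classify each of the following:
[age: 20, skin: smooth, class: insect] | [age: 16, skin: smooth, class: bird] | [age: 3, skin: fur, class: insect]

Negative, Negative, Positive

One predicate separates the groups cleanly: skin is fur.
Negative: [age: 20, skin: smooth, class: insect], since skin is smooth. Negative: [age: 16, skin: smooth, class: bird], since skin is smooth. Positive: [age: 3, skin: fur, class: insect], since skin is fur.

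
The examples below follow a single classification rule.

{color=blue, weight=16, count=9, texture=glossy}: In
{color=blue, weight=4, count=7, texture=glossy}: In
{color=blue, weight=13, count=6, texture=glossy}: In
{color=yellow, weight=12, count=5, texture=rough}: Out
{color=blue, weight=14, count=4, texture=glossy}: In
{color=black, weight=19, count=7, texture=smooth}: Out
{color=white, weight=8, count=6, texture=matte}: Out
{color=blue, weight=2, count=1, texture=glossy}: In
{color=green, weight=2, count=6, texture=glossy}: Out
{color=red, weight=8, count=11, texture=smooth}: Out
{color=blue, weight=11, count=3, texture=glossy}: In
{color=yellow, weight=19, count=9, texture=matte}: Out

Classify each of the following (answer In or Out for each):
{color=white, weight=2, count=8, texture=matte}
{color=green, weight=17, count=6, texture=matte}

The pattern is that an item is 'In' exactly when: color is blue.

Out, Out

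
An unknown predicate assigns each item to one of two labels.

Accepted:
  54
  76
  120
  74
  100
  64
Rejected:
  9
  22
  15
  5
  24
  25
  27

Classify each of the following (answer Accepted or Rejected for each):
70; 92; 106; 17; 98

The rule appears to be: at least 54.
70: 70 ≥ 54 — qualifies, so Accepted. 92: 92 ≥ 54 — qualifies, so Accepted. 106: 106 ≥ 54 — qualifies, so Accepted. 17: 17 < 54 — fails the rule, so Rejected. 98: 98 ≥ 54 — qualifies, so Accepted.

Accepted, Accepted, Accepted, Rejected, Accepted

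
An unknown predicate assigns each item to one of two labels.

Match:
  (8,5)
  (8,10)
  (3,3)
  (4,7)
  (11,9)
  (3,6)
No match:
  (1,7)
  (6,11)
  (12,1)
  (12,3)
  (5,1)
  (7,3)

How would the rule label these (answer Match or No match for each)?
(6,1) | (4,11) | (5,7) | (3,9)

No match, No match, Match, No match

The simplest hypothesis consistent with all the labels is: |first − second| ≤ 3.
(6,1) — |6−1| = 5, hence No match.
(4,11) — |4−11| = 7, hence No match.
(5,7) — |5−7| = 2, hence Match.
(3,9) — |3−9| = 6, hence No match.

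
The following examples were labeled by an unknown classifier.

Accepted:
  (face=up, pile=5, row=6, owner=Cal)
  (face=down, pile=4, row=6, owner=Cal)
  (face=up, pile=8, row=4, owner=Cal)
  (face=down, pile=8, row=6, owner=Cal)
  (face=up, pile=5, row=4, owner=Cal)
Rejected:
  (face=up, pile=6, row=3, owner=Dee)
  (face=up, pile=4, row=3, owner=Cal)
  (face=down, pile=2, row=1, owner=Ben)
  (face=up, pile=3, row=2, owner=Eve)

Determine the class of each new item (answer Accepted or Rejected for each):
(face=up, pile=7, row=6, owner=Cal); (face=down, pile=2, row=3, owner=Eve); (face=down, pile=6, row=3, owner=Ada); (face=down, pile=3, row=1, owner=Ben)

Accepted, Rejected, Rejected, Rejected

The rule appears to be: row ≥ 4.
(face=up, pile=7, row=6, owner=Cal) — row = 6, hence Accepted.
(face=down, pile=2, row=3, owner=Eve) — row = 3, hence Rejected.
(face=down, pile=6, row=3, owner=Ada) — row = 3, hence Rejected.
(face=down, pile=3, row=1, owner=Ben) — row = 1, hence Rejected.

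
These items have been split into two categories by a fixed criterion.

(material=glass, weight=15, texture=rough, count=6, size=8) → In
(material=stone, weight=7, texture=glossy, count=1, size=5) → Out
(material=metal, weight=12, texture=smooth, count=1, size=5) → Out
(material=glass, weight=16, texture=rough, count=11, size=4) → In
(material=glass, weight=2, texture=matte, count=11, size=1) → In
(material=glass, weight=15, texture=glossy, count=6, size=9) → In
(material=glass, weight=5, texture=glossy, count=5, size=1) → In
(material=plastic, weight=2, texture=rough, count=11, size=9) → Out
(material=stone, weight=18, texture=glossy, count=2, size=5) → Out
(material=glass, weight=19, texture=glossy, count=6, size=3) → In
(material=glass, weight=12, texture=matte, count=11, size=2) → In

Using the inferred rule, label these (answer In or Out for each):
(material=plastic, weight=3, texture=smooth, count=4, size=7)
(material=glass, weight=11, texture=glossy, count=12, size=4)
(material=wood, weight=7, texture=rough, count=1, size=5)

Out, In, Out

Comparing the two groups points to one rule — material is glass.
(material=plastic, weight=3, texture=smooth, count=4, size=7): material is plastic — lacks this property, so Out.
(material=glass, weight=11, texture=glossy, count=12, size=4): material is glass — meets the rule, so In.
(material=wood, weight=7, texture=rough, count=1, size=5): material is wood — lacks this property, so Out.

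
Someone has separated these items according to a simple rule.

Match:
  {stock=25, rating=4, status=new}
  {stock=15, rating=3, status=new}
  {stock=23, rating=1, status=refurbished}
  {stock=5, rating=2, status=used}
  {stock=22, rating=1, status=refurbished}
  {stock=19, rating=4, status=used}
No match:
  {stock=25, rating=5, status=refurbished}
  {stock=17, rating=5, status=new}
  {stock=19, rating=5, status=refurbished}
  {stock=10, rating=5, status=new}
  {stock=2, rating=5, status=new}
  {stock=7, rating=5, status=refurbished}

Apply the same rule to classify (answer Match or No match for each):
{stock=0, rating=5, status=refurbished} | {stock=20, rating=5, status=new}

No match, No match

The pattern is that an item is 'Match' exactly when: rating ≤ 4.
No match: {stock=0, rating=5, status=refurbished}, since rating = 5.
No match: {stock=20, rating=5, status=new}, since rating = 5.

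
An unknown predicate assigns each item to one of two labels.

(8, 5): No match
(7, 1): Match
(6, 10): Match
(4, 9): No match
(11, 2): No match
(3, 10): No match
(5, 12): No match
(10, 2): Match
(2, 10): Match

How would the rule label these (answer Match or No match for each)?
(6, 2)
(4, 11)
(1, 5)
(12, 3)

Match, No match, Match, No match

One predicate separates the groups cleanly: sum is even.
(6, 2): 6+2 = 8 — fits, so Match.
(4, 11): 4+11 = 15 — lacks this property, so No match.
(1, 5): 1+5 = 6 — fits, so Match.
(12, 3): 12+3 = 15 — lacks this property, so No match.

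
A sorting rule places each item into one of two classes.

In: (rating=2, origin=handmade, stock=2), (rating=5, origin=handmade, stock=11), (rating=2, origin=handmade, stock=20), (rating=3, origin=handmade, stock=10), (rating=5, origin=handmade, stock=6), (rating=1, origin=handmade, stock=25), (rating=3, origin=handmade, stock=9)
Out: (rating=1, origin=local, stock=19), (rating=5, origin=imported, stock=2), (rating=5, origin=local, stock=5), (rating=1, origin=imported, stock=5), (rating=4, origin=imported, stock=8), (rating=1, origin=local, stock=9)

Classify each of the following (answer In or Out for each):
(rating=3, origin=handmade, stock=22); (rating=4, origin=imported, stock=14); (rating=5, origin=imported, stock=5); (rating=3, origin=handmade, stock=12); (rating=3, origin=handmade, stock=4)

In, Out, Out, In, In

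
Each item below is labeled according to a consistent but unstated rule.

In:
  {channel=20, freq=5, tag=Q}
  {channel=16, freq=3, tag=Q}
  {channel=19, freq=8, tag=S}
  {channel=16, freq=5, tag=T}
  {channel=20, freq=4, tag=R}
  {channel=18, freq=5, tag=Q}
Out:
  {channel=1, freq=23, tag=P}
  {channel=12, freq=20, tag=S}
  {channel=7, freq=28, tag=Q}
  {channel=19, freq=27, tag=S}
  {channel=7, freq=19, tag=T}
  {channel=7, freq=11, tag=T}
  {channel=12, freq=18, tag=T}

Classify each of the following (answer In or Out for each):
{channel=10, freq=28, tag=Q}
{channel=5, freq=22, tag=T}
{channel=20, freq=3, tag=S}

Out, Out, In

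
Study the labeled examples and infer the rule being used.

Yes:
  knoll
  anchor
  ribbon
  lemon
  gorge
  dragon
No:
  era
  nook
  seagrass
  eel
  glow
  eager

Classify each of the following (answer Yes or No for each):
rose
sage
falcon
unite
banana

The rule appears to be: length ≥ 5 AND contains 'o'.
rose — length 4, has 'o', hence No.
sage — length 4, no 'o', hence No.
falcon — length 6, has 'o', hence Yes.
unite — length 5, no 'o', hence No.
banana — length 6, no 'o', hence No.

No, No, Yes, No, No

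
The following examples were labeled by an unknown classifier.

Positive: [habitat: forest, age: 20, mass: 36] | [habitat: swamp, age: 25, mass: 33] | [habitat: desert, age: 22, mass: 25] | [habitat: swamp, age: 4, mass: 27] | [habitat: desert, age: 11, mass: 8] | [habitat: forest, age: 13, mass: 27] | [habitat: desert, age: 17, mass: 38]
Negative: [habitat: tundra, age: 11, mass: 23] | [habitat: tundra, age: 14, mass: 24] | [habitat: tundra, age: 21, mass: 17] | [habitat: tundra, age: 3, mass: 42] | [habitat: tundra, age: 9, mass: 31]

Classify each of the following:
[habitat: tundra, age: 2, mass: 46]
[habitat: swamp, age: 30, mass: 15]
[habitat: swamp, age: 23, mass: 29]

A rule that fits every label: habitat is not tundra — true of each 'Positive' example, false of each 'Negative' one.
Negative: [habitat: tundra, age: 2, mass: 46], since habitat is tundra.
Positive: [habitat: swamp, age: 30, mass: 15], since habitat is swamp.
Positive: [habitat: swamp, age: 23, mass: 29], since habitat is swamp.

Negative, Positive, Positive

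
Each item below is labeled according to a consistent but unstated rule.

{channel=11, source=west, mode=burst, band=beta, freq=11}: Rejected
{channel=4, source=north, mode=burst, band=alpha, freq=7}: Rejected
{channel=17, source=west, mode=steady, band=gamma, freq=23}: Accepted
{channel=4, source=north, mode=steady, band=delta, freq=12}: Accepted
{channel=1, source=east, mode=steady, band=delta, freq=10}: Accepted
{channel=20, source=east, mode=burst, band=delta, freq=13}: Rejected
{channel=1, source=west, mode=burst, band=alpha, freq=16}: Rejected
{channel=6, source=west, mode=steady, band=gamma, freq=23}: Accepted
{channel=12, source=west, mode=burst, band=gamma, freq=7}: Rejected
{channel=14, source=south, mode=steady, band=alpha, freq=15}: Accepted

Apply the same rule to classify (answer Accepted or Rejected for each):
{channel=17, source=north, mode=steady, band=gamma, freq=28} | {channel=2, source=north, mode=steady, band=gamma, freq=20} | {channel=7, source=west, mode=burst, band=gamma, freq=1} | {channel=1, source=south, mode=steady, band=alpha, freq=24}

Accepted, Accepted, Rejected, Accepted

One predicate separates the groups cleanly: mode is steady.
{channel=17, source=north, mode=steady, band=gamma, freq=28}: mode is steady, fits → Accepted. {channel=2, source=north, mode=steady, band=gamma, freq=20}: mode is steady, fits → Accepted. {channel=7, source=west, mode=burst, band=gamma, freq=1}: mode is burst, doesn't match → Rejected. {channel=1, source=south, mode=steady, band=alpha, freq=24}: mode is steady, fits → Accepted.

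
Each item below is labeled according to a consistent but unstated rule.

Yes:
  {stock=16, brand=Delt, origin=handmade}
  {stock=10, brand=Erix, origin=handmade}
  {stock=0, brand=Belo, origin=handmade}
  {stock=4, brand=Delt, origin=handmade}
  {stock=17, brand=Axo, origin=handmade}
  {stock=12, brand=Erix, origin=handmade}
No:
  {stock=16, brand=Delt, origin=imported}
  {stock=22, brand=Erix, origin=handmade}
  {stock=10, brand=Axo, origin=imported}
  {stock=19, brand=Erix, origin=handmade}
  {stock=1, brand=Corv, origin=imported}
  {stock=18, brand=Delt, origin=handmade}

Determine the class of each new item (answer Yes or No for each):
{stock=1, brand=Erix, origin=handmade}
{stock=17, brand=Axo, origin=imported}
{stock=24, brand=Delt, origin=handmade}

Yes, No, No

The rule appears to be: origin is handmade AND stock ≤ 17.
{stock=1, brand=Erix, origin=handmade}: origin is handmade, stock = 1, fits → Yes. {stock=17, brand=Axo, origin=imported}: origin is imported, stock = 17, fails the rule → No. {stock=24, brand=Delt, origin=handmade}: origin is handmade, stock = 24, fails the rule → No.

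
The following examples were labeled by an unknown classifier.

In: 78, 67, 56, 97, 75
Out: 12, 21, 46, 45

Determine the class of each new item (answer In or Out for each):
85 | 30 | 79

The common property of the 'In' items is: at least 56. No 'Out' item has it.

In, Out, In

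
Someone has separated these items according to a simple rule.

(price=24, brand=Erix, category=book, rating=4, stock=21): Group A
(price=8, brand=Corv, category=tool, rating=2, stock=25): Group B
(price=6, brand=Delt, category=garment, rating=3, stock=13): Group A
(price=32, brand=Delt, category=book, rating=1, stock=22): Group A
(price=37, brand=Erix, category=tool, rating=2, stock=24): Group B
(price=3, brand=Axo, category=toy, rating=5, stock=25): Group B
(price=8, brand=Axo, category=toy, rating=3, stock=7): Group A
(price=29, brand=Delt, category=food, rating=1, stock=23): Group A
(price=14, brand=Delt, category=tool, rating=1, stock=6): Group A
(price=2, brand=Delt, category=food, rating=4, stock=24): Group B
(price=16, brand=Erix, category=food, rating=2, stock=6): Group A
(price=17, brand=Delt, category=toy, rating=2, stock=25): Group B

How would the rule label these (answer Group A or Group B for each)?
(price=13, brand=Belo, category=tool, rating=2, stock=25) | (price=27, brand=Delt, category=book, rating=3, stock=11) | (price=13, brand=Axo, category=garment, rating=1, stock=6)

Every 'Group A' example satisfies: stock ≤ 23. None of the 'Group B' examples do.
(price=13, brand=Belo, category=tool, rating=2, stock=25): stock = 25, lacks this property → Group B. (price=27, brand=Delt, category=book, rating=3, stock=11): stock = 11, meets the rule → Group A. (price=13, brand=Axo, category=garment, rating=1, stock=6): stock = 6, meets the rule → Group A.

Group B, Group A, Group A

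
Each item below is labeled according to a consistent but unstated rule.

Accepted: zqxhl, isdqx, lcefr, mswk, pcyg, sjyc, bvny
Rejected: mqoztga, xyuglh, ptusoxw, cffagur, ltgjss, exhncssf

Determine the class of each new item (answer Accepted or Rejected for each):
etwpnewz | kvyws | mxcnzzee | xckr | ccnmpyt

Rejected, Accepted, Rejected, Accepted, Rejected

The rule appears to be: length ≤ 5.
etwpnewz: length 8, doesn't match → Rejected.
kvyws: length 5, checks out → Accepted.
mxcnzzee: length 8, doesn't match → Rejected.
xckr: length 4, checks out → Accepted.
ccnmpyt: length 7, doesn't match → Rejected.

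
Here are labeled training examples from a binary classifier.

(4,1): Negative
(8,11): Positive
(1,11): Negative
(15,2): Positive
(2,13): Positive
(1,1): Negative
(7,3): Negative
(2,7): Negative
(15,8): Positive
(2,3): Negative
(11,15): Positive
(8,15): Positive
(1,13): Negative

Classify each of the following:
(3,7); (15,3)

Negative, Positive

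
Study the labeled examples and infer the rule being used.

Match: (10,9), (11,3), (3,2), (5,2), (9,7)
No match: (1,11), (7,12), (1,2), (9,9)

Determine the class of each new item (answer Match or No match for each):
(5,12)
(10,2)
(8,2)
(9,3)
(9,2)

No match, Match, Match, Match, Match

Looking at the examples, the only property every 'Match' case has and every 'No match' case lacks is: first > second.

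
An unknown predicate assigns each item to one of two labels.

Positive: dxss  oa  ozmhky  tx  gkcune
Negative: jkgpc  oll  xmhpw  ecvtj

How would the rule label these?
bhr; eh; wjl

Rule: even length. This holds for each 'Positive' example and fails for each 'Negative' one.
bhr: Negative (length 3). eh: Positive (length 2). wjl: Negative (length 3).

Negative, Positive, Negative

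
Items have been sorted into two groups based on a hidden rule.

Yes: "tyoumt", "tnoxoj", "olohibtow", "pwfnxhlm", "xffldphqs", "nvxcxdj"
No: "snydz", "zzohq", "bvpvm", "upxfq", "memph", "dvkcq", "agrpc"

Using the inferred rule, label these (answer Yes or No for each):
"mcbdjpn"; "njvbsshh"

The common property of the 'Yes' items is: length ≥ 6. No 'No' item has it.

Yes, Yes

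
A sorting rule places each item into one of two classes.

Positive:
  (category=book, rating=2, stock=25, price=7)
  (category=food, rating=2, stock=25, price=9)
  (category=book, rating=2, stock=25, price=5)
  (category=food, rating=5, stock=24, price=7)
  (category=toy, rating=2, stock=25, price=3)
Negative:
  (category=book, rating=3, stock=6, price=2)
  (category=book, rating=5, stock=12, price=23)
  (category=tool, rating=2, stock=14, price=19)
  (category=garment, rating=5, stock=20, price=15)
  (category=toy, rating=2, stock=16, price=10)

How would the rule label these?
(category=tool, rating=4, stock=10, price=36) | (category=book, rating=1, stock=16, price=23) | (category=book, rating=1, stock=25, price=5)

The common property of the 'Positive' items is: stock ≥ 24. No 'Negative' item has it.
(category=tool, rating=4, stock=10, price=36): stock = 10 — doesn't match, so Negative.
(category=book, rating=1, stock=16, price=23): stock = 16 — doesn't match, so Negative.
(category=book, rating=1, stock=25, price=5): stock = 25 — has this property, so Positive.

Negative, Negative, Positive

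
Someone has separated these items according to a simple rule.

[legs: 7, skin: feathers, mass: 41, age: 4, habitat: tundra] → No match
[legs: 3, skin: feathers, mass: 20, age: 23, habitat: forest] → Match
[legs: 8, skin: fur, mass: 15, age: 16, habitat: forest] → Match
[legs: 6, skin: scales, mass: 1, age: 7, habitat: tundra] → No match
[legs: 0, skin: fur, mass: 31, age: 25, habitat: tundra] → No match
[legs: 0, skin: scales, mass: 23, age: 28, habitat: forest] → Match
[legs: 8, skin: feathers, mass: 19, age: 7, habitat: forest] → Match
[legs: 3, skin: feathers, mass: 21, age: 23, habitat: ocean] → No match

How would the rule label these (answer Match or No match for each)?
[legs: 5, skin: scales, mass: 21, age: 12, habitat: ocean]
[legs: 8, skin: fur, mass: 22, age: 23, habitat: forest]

No match, Match

The pattern is that an item is 'Match' exactly when: habitat is forest.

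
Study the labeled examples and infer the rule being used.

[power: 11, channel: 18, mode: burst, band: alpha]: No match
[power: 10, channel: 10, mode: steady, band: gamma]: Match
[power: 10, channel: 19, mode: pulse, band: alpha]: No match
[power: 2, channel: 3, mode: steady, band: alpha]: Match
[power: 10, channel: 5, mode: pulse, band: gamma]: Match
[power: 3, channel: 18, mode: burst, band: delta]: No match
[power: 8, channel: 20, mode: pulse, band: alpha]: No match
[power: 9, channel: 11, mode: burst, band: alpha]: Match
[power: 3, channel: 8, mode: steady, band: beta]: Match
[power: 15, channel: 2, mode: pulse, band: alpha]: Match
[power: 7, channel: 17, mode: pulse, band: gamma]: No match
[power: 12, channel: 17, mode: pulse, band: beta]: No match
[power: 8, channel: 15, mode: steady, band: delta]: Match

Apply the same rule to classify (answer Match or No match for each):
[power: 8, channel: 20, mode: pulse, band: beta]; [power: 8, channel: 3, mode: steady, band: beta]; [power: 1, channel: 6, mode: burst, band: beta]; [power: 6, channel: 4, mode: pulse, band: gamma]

The rule appears to be: channel ≤ 15.
[power: 8, channel: 20, mode: pulse, band: beta]: No match (channel = 20). [power: 8, channel: 3, mode: steady, band: beta]: Match (channel = 3). [power: 1, channel: 6, mode: burst, band: beta]: Match (channel = 6). [power: 6, channel: 4, mode: pulse, band: gamma]: Match (channel = 4).

No match, Match, Match, Match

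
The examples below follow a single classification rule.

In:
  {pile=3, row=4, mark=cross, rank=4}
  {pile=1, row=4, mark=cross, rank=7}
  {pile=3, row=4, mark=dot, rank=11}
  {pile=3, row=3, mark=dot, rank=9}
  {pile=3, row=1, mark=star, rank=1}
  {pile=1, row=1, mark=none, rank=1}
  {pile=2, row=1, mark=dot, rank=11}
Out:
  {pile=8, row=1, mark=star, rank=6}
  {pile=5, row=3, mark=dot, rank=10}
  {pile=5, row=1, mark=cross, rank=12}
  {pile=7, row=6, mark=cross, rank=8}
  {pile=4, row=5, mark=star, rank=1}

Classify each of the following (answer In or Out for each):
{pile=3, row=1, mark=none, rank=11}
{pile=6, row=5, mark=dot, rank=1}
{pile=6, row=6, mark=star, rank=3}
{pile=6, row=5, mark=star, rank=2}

In, Out, Out, Out

The rule appears to be: pile ≤ 3.
{pile=3, row=1, mark=none, rank=11} — pile = 3, hence In. {pile=6, row=5, mark=dot, rank=1} — pile = 6, hence Out. {pile=6, row=6, mark=star, rank=3} — pile = 6, hence Out. {pile=6, row=5, mark=star, rank=2} — pile = 6, hence Out.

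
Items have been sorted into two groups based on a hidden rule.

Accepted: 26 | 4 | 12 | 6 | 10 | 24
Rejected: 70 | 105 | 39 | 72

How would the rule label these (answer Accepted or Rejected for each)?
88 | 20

Rejected, Accepted

All 'Accepted' examples share one property — at most 26 — and every 'Rejected' example lacks it.
88: Rejected (88 > 26).
20: Accepted (20 ≤ 26).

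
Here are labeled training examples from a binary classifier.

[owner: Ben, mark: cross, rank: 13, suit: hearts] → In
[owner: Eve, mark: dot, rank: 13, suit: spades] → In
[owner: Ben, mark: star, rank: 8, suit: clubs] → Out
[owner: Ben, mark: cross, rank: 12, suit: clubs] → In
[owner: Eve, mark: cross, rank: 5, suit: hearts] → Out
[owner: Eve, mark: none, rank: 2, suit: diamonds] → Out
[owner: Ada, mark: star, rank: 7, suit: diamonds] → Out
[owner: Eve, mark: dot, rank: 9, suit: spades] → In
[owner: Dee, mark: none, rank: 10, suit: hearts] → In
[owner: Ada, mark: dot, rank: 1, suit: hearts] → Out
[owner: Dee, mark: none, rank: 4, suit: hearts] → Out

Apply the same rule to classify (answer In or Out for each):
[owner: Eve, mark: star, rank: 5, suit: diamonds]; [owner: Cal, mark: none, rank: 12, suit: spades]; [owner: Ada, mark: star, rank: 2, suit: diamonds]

Out, In, Out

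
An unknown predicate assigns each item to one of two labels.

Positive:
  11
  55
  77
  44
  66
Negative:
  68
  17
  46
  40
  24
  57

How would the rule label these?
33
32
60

The simplest hypothesis consistent with all the labels is: multiple of 11.
33: 33 = 11·3 — checks out, so Positive.
32: 32 = 11·2 + 10 — doesn't match, so Negative.
60: 60 = 11·5 + 5 — doesn't match, so Negative.

Positive, Negative, Negative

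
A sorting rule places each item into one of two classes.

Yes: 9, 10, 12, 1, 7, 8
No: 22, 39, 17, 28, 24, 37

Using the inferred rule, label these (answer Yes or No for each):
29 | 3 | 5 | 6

Every 'Yes' example satisfies: at most 12. None of the 'No' examples do.
29: No (29 > 12).
3: Yes (3 ≤ 12).
5: Yes (5 ≤ 12).
6: Yes (6 ≤ 12).

No, Yes, Yes, Yes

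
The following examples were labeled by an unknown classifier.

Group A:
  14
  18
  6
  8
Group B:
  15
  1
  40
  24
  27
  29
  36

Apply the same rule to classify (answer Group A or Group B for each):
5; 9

'Group A' ⟺ even AND at most 18.
Group B: 5, since 5 is odd, 5 ≤ 18.
Group B: 9, since 9 is odd, 9 ≤ 18.

Group B, Group B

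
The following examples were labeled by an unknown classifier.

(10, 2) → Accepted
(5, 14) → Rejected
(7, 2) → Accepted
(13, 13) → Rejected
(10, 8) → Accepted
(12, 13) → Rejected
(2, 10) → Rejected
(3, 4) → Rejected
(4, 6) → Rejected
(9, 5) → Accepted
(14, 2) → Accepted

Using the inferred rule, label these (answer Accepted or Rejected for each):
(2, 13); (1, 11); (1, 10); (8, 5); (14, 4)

Rejected, Rejected, Rejected, Accepted, Accepted

'Accepted' ⟺ first > second.
(2, 13): 2 < 13 — fails the rule, so Rejected.
(1, 11): 1 < 11 — fails the rule, so Rejected.
(1, 10): 1 < 10 — fails the rule, so Rejected.
(8, 5): 8 > 5 — qualifies, so Accepted.
(14, 4): 14 > 4 — qualifies, so Accepted.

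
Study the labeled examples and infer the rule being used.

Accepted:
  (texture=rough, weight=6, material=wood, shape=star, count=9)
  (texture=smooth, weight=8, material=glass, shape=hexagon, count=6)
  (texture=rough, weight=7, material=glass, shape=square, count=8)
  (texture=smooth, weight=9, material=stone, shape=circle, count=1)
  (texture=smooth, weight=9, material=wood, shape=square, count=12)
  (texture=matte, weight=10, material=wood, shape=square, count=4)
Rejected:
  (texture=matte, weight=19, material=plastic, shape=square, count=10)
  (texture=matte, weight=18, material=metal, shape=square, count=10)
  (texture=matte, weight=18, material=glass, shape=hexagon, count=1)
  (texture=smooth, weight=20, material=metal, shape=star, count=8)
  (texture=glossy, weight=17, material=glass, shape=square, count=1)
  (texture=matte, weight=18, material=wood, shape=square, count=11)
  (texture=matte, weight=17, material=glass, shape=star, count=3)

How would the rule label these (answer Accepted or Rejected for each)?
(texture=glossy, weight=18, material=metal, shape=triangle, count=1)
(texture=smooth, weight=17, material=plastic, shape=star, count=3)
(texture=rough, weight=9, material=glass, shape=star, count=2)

Rejected, Rejected, Accepted

The distinguishing property — weight ≤ 10 — holds for all the 'Accepted' cases and none of the 'Rejected' cases.
(texture=glossy, weight=18, material=metal, shape=triangle, count=1) — weight = 18, hence Rejected.
(texture=smooth, weight=17, material=plastic, shape=star, count=3) — weight = 17, hence Rejected.
(texture=rough, weight=9, material=glass, shape=star, count=2) — weight = 9, hence Accepted.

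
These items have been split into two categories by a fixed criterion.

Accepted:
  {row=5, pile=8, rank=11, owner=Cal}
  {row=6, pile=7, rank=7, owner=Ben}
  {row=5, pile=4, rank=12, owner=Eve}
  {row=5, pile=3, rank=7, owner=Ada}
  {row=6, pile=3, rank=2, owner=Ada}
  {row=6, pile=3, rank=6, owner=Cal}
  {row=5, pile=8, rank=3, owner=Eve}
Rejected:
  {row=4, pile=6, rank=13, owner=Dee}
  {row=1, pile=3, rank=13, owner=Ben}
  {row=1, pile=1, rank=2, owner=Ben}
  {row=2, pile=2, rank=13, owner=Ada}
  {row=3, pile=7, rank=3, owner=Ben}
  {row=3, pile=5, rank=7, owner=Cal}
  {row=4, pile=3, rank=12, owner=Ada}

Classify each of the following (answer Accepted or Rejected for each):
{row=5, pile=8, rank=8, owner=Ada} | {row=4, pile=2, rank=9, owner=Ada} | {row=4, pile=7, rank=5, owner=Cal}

'Accepted' ⟺ row ≥ 5.

Accepted, Rejected, Rejected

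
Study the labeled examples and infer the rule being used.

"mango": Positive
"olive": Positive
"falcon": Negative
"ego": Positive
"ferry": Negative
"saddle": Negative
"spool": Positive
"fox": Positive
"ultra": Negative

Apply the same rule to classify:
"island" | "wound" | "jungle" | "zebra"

The rule appears to be: odd length AND contains 'o'.
"island": length 6, no 'o' — fails the rule, so Negative. "wound": length 5, has 'o' — has this property, so Positive. "jungle": length 6, no 'o' — fails the rule, so Negative. "zebra": length 5, no 'o' — fails the rule, so Negative.

Negative, Positive, Negative, Negative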